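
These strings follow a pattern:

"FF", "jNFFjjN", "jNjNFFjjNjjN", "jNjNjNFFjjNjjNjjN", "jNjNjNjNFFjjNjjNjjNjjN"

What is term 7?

Every step adds jN to the front and jjN to the end of the previous string.
From jNjNjNjNFFjjNjjNjjNjjN, 2 further steps: jNjNjNjNFFjjNjjNjjNjjN → jNjNjNjNjNFFjjNjjNjjNjjNjjN → (answer).

jNjNjNjNjNjNFFjjNjjNjjNjjNjjNjjN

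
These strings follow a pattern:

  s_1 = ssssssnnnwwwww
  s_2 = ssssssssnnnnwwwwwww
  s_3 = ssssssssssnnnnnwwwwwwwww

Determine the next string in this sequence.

Reading off run lengths: s runs 6, 8, 10; n runs 3, 4, 5; w runs 5, 7, 9 — each is linear in n, where the shown terms are n = 3, 4, 5.
At n = 6 the blocks have lengths 12, 6, 11.

ssssssssssssnnnnnnwwwwwwwwwww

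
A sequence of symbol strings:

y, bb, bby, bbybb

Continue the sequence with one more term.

bbybbbby

This is a Fibonacci-style word recurrence s(k) = s(k−1)·s(k−2): e.g. bb·y = bby.
The next term joins bbybb and bby.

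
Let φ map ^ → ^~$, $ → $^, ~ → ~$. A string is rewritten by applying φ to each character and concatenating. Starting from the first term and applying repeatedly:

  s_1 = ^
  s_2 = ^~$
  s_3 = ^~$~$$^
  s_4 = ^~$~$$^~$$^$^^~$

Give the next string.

Rewriting the 16 symbols of ^~$~$$^~$$^$^^~$ one by one yields ^~$ ~$ $^ ~$ $^ $^ ^~$ ~$ $^ $^ ^~$ $^ ^~$ ^~$ ~$ $^; concatenated:

^~$~$$^~$$^$^^~$~$$^$^^~$$^^~$^~$~$$^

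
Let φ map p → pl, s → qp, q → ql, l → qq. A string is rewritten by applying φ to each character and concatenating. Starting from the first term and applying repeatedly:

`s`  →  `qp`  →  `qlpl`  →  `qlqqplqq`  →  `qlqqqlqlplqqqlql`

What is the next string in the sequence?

Rewriting the 16 symbols of qlqqqlqlplqqqlql one by one yields ql qq ql ql ql qq ql qq pl qq ql ql ql qq ql qq; concatenated:

qlqqqlqlqlqqqlqqplqqqlqlqlqqqlqq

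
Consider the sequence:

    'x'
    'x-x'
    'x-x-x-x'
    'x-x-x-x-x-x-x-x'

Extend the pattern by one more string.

s(k+1) = s(k)·-·s(k) — each term doubles the last with '-' between the halves.
One more doubling of x-x-x-x-x-x-x-x gives the answer.

x-x-x-x-x-x-x-x-x-x-x-x-x-x-x-x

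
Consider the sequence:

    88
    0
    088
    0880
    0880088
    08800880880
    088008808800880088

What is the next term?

08800880880088008808800880880

From term 3 onward, concatenate the last term with the second-to-last: 0·88 = 088, 088·0 = 0880, …
The next term joins 088008808800880088 and 08800880880.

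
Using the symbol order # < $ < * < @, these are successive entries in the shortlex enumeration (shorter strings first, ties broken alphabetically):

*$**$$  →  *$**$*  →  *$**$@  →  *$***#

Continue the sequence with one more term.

Treat *$***# as a base-4 numeral over the given alphabet and add one, carrying through any trailing @'s.

*$***$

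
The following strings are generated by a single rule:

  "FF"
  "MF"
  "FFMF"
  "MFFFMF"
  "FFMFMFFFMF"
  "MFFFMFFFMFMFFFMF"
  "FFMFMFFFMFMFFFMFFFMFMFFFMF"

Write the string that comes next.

MFFFMFFFMFMFFFMFFFMFMFFFMFMFFFMFFFMFMFFFMF

This is a Fibonacci-style word recurrence s(k) = s(k−2)·s(k−1): e.g. FF·MF = FFMF.
Continuing: MFFFMFFFMFMFFFMF · FFMFMFFFMFMFFFMFFFMFMFFFMF gives term 8.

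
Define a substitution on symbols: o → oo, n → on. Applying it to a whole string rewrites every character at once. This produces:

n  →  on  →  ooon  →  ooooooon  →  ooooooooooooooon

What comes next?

ooooooooooooooooooooooooooooooon

φ(ooooooooooooooon) expands symbol-by-symbol to oo oo oo oo oo oo oo oo oo oo oo oo oo oo oo on; joining the 16 pieces gives the next term.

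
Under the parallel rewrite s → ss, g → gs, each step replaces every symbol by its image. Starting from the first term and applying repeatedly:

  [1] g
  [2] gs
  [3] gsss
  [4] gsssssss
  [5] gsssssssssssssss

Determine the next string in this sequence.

φ(gsssssssssssssss) expands symbol-by-symbol to gs ss ss ss ss ss ss ss ss ss ss ss ss ss ss ss; joining the 16 pieces gives the next term.

gsssssssssssssssssssssssssssssss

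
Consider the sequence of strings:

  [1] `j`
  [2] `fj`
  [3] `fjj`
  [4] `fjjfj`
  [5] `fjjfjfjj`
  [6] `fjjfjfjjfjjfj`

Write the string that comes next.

This is a Fibonacci-style word recurrence s(k) = s(k−1)·s(k−2): e.g. fj·j = fjj.
The next term joins fjjfjfjjfjjfj and fjjfjfjj.

fjjfjfjjfjjfjfjjfjfjj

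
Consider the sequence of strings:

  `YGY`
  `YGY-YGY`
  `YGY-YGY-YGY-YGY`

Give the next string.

YGY-YGY-YGY-YGY-YGY-YGY-YGY-YGY

s(k+1) = s(k)·-·s(k) — each term doubles the last with '-' between the halves.
One more doubling of YGY-YGY-YGY-YGY gives the answer.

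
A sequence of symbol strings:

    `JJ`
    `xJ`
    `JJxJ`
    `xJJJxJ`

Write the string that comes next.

This is a Fibonacci-style word recurrence s(k) = s(k−2)·s(k−1): e.g. JJ·xJ = JJxJ.
So term 5 is JJxJ·xJJJxJ.

JJxJxJJJxJ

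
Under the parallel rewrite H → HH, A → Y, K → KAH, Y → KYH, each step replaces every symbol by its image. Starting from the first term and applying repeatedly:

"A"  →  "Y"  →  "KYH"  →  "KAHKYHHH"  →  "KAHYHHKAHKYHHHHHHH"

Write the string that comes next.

KAHYHHKYHHHHHKAHYHHKAHKYHHHHHHHHHHHHHHH

Applying the rule to each of the 18 symbols of KAHYHHKAHKYHHHHHHH gives the pieces KAH Y HH KYH HH HH KAH Y HH KAH KYH HH HH HH HH HH HH HH, which concatenate to the answer.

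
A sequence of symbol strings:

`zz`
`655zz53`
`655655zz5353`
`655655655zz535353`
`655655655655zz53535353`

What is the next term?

Each term wraps the previous one in 655 on the left and 53 on the right.
So the next term is 655·655655655655zz53535353·53.

655655655655655zz5353535353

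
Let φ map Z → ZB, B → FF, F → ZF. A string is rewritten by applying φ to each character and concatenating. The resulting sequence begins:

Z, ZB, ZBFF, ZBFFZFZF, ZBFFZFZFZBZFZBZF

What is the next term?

φ(ZBFFZFZFZBZFZBZF) expands symbol-by-symbol to ZB FF ZF ZF ZB ZF ZB ZF ZB FF ZB ZF ZB FF ZB ZF; joining the 16 pieces gives the next term.

ZBFFZFZFZBZFZBZFZBFFZBZFZBFFZBZF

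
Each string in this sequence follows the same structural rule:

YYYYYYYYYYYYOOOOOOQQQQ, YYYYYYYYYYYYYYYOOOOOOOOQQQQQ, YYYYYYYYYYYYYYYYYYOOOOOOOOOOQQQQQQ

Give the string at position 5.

YYYYYYYYYYYYYYYYYYYYYYYYOOOOOOOOOOOOOOQQQQQQQQ

Term n consists of 3n+3 Y's, followed by 2n O's, followed by n+1 Q's, where the shown terms are n = 3, 4, 5.
For term 5, n = 7, so the run lengths are 24, 14, 8.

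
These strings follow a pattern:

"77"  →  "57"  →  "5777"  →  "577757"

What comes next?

This is a Fibonacci-style word recurrence s(k) = s(k−1)·s(k−2): e.g. 57·77 = 5777.
Continuing: 577757 · 5777 gives term 5.

5777575777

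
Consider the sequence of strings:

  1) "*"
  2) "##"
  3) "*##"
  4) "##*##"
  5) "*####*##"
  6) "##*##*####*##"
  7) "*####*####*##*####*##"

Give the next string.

##*##*####*##*####*####*##*####*##

Each term (from the third on) is the two preceding terms concatenated in order: term 3 = *·## = *##.
So term 8 is ##*##*####*##·*####*####*##*####*##.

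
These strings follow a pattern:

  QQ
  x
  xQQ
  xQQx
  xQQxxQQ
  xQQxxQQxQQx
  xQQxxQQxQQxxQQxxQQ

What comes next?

xQQxxQQxQQxxQQxxQQxQQxxQQxQQx

From term 3 onward, concatenate the last term with the second-to-last: x·QQ = xQQ, xQQ·x = xQQx, …
So term 8 is xQQxxQQxQQxxQQxxQQ·xQQxxQQxQQx.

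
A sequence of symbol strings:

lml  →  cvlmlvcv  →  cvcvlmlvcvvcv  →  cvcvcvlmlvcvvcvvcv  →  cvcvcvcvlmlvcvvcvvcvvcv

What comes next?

cvcvcvcvcvlmlvcvvcvvcvvcvvcv

Every step adds cv to the front and vcv to the end of the previous string.
So the next term is cv·cvcvcvcvlmlvcvvcvvcvvcv·vcv.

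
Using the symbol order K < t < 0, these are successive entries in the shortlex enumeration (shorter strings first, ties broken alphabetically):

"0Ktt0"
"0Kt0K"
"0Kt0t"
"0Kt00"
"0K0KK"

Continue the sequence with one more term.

Find the rightmost character of 0K0KK below 0, bump it to the next letter, and reset everything to its right to K.

0K0Kt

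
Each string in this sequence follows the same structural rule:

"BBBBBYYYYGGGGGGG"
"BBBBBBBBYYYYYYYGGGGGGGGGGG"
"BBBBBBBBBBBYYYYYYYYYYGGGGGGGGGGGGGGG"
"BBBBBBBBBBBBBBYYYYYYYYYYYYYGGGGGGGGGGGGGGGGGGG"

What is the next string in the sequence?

Reading off run lengths: B runs 5, 8, 11, 14; Y runs 4, 7, 10, 13; G runs 7, 11, 15, 19 — each is linear in n, where the shown terms are n = 2, 3, 4, 5.
At n = 6 the blocks have lengths 17, 16, 23.

BBBBBBBBBBBBBBBBBYYYYYYYYYYYYYYYYGGGGGGGGGGGGGGGGGGGGGGG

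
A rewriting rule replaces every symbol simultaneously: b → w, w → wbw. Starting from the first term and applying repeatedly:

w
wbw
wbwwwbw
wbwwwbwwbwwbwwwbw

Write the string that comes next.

wbwwwbwwbwwbwwwbwwbwwwbwwbwwwbwwbwwbwwwbw

φ(wbwwwbwwbwwbwwwbw) expands symbol-by-symbol to wbw w wbw wbw wbw w wbw wbw w wbw wbw w wbw wbw wbw w wbw; joining the 17 pieces gives the next term.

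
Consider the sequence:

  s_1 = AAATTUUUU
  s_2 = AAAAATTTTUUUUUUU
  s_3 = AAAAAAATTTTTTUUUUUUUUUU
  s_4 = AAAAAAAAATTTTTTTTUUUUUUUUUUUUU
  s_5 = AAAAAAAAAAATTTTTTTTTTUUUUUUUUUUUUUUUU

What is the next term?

Reading off run lengths: A runs 3, 5, 7, 9, 11; T runs 2, 4, 6, 8, 10; U runs 4, 7, 10, 13, 16 — each is linear in n (n = 1, 2, …).
Setting n = 6 gives 13, 12, 19 characters in each block.

AAAAAAAAAAAAATTTTTTTTTTTTUUUUUUUUUUUUUUUUUUU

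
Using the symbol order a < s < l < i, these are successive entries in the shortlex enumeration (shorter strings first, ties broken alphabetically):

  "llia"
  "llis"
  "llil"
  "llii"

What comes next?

liaa

Treat llii as a base-4 numeral over the given alphabet and add one, carrying through any trailing i's.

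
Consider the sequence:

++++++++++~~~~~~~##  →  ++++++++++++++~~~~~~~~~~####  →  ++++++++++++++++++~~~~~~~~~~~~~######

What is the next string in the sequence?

++++++++++++++++++++++~~~~~~~~~~~~~~~~########

The n-th term is 4n+2 +'s then 3n+1 ~'s then 2n-2 #'s, where the shown terms are n = 2, 3, 4.
At n = 5 the blocks have lengths 22, 16, 8.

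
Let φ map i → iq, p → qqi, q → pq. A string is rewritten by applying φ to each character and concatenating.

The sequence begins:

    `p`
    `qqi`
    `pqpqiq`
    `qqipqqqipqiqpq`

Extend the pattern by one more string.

pqpqiqqqipqpqpqiqqqipqiqpqqqipq

Replace each of the 14 characters of qqipqqqipqiqpq in place — pq pq iq qqi pq pq pq iq qqi pq iq pq qqi pq — and concatenate.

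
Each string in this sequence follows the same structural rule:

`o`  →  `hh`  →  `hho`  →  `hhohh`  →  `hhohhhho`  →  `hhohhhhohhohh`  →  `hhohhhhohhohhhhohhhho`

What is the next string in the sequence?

hhohhhhohhohhhhohhhhohhohhhhohhohh

This is a Fibonacci-style word recurrence s(k) = s(k−1)·s(k−2): e.g. hh·o = hho.
The next term joins hhohhhhohhohhhhohhhho and hhohhhhohhohh.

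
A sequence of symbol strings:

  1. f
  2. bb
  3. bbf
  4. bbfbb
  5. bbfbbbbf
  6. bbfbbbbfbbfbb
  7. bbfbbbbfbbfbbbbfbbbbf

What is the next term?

bbfbbbbfbbfbbbbfbbbbfbbfbbbbfbbfbb

Each term (from the third on) is the previous term followed by the one before it: term 3 = bb·f = bbf.
So term 8 is bbfbbbbfbbfbbbbfbbbbf·bbfbbbbfbbfbb.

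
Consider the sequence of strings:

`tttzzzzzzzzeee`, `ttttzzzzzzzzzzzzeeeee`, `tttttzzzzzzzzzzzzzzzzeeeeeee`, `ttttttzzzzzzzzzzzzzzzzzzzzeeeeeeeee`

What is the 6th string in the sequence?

The n-th term is n+1 t's then 4n z's then 2n-1 e's, where the shown terms are n = 2, 3, 4, 5.
At n = 7 the blocks have lengths 8, 28, 13.

ttttttttzzzzzzzzzzzzzzzzzzzzzzzzzzzzeeeeeeeeeeeee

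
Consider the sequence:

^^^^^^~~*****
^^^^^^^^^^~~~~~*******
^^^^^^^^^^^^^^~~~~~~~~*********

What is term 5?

Reading off run lengths: ^ runs 6, 10, 14; ~ runs 2, 5, 8; * runs 5, 7, 9 — each is linear in n (n = 1, 2, …).
At n = 5 the blocks have lengths 22, 14, 13.

^^^^^^^^^^^^^^^^^^^^^^~~~~~~~~~~~~~~*************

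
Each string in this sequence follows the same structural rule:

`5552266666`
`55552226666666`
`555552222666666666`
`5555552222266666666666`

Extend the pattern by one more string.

55555552222226666666666666

Each string has the form 5^{n+1} 2^{n} 6^{2n+1}, where the shown terms are n = 2, 3, 4, 5.
Setting n = 6 gives 7, 6, 13 characters in each block.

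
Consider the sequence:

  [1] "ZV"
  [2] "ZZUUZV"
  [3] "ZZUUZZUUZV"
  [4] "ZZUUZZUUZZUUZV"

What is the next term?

ZZUUZZUUZZUUZZUUZV

The strings grow by a fixed prefix ZZUU each time.
One more step from ZZUUZZUUZZUUZV gives the answer.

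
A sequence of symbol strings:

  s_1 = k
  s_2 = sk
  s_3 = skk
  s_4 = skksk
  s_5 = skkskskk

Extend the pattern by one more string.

skkskskkskksk

Each term (from the third on) is the previous term followed by the one before it: term 3 = sk·k = skk.
So term 6 is skkskskk·skksk.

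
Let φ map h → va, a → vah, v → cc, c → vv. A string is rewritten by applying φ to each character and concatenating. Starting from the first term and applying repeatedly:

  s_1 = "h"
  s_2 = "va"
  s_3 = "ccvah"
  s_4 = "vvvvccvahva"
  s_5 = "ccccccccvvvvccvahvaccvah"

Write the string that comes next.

vvvvvvvvvvvvvvvvccccccccvvvvccvahvaccvahvvvvccvahva

Applying the rule to each of the 24 symbols of ccccccccvvvvccvahvaccvah gives the pieces vv vv vv vv vv vv vv vv cc cc cc cc vv vv cc vah va cc vah vv vv cc vah va, which concatenate to the answer.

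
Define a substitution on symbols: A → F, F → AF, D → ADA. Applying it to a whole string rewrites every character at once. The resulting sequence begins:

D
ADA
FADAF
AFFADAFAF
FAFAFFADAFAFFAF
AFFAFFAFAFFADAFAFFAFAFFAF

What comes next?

φ(AFFAFFAFAFFADAFAFFAFAFFAF) expands symbol-by-symbol to F AF AF F AF AF F AF F AF AF F ADA F AF F AF AF F AF F AF AF F AF; joining the 25 pieces gives the next term.

FAFAFFAFAFFAFFAFAFFADAFAFFAFAFFAFFAFAFFAF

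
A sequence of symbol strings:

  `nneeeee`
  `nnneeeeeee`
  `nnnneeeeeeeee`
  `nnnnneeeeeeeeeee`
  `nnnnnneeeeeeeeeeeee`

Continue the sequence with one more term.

nnnnnnneeeeeeeeeeeeeee

Term n consists of n n's, followed by 2n+1 e's, where the shown terms are n = 2, 3, 4, 5, 6.
Setting n = 7 gives 7, 15 characters in each block.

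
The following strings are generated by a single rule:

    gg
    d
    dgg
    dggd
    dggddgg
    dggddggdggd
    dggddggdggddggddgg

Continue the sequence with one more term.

dggddggdggddggddggdggddggdggd

This is a Fibonacci-style word recurrence s(k) = s(k−1)·s(k−2): e.g. d·gg = dgg.
So term 8 is dggddggdggddggddgg·dggddggdggd.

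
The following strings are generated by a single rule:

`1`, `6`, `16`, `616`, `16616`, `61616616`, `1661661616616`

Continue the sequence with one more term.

This is a Fibonacci-style word recurrence s(k) = s(k−2)·s(k−1): e.g. 1·6 = 16.
The next term joins 61616616 and 1661661616616.

616166161661661616616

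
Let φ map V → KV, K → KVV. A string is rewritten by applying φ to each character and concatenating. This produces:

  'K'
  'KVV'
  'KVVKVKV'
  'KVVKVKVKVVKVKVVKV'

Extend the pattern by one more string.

KVVKVKVKVVKVKVVKVKVVKVKVKVVKVKVVKVKVKVVKV

Applying the rule to each of the 17 symbols of KVVKVKVKVVKVKVVKV gives the pieces KVV KV KV KVV KV KVV KV KVV KV KV KVV KV KVV KV KV KVV KV, which concatenate to the answer.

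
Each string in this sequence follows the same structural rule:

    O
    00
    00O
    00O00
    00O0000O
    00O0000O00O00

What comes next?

00O0000O00O0000O0000O

From term 3 onward, concatenate the last term with the second-to-last: 00·O = 00O, 00O·00 = 00O00, …
The next term joins 00O0000O00O00 and 00O0000O.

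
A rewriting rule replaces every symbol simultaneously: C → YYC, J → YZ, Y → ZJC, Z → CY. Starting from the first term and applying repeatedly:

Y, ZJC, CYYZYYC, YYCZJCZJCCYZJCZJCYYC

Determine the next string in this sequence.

φ(YYCZJCZJCCYZJCZJCYYC) expands symbol-by-symbol to ZJC ZJC YYC CY YZ YYC CY YZ YYC YYC ZJC CY YZ YYC CY YZ YYC ZJC ZJC YYC; joining the 20 pieces gives the next term.

ZJCZJCYYCCYYZYYCCYYZYYCYYCZJCCYYZYYCCYYZYYCZJCZJCYYC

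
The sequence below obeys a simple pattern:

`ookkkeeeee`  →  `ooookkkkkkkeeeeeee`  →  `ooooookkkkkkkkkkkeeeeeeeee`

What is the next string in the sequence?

Term n consists of 2n o's, followed by 4n-1 k's, followed by 2n+3 e's (n = 1, 2, …).
At n = 4 the blocks have lengths 8, 15, 11.

ooooooookkkkkkkkkkkkkkkeeeeeeeeeee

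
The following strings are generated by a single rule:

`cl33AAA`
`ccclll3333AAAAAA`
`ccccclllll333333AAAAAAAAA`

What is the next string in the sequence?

ccccccclllllll33333333AAAAAAAAAAAA

The n-th term is 2n-1 c's then 2n-1 l's then 2n 3's then 3n A's (n = 1, 2, …).
Setting n = 4 gives 7, 7, 8, 12 characters in each block.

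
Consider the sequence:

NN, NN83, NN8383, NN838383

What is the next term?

NN83838383

Every step adds 83 to the end: s(k+1) = s(k)·83.
So the next term is NN838383·83.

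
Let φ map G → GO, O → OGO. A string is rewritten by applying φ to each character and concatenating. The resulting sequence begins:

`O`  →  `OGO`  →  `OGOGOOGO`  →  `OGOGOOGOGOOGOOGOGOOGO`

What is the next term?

OGOGOOGOGOOGOOGOGOOGOGOOGOOGOGOOGOOGOGOOGOGOOGOOGOGOOGO

φ(OGOGOOGOGOOGOOGOGOOGO) expands symbol-by-symbol to OGO GO OGO GO OGO OGO GO OGO GO OGO OGO GO OGO OGO GO OGO GO OGO OGO GO OGO; joining the 21 pieces gives the next term.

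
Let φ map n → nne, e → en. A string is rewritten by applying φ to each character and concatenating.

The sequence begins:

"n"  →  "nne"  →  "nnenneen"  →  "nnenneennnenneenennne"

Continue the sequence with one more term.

Replace each of the 21 characters of nnenneennnenneenennne in place — nne nne en nne nne en en nne nne nne en nne nne en en nne en nne nne nne en — and concatenate.

nnenneennnenneenennnennenneennnenneenennneennnennenneen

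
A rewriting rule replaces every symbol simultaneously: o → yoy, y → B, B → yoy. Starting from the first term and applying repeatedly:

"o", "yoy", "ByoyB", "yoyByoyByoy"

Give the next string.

ByoyByoyByoyByoyByoyB

Expanding yoyByoyByoy: y→B, o→yoy, y→B, B→yoy, y→B, o→yoy, y→B, B→yoy, y→B, o→yoy, y→B. Concatenated: B yoy B yoy B yoy B yoy B yoy B.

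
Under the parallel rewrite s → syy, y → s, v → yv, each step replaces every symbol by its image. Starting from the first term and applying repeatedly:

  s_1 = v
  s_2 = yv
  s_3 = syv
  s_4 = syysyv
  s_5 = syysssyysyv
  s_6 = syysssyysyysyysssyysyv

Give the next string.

syysssyysyysyysssyysssyysssyysyysyysssyysyv

Applying the rule to each of the 22 symbols of syysssyysyysyysssyysyv gives the pieces syy s s syy syy syy s s syy s s syy s s syy syy syy s s syy s yv, which concatenate to the answer.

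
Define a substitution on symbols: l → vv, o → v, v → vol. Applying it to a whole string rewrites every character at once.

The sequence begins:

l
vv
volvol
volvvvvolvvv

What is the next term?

volvvvvolvolvolvolvvvvolvolvol

Rewriting each symbol of volvvvvolvvv: v→vol, o→v, l→vv, v→vol, v→vol, v→vol, v→vol, o→v, l→vv, v→vol, v→vol, v→vol, which concatenates to vol v vv vol vol vol vol v vv vol vol vol.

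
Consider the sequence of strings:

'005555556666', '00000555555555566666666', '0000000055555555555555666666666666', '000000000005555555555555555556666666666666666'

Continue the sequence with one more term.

00000000000000555555555555555555555566666666666666666666

The n-th term is 3n-1 0's then 4n+2 5's then 4n 6's (n = 1, 2, …).
Setting n = 5 gives 14, 22, 20 characters in each block.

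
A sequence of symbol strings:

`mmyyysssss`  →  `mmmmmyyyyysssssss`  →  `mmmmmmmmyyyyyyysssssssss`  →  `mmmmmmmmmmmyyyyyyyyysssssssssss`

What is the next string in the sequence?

mmmmmmmmmmmmmmyyyyyyyyyyysssssssssssss

Each string has the form m^{3n-1} y^{2n+1} s^{2n+3} (n = 1, 2, …).
Setting n = 5 gives 14, 11, 13 characters in each block.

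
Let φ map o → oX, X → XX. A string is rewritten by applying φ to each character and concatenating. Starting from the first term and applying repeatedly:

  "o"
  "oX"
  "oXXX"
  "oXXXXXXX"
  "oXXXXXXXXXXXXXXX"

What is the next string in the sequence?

Replace each of the 16 characters of oXXXXXXXXXXXXXXX in place — oX XX XX XX XX XX XX XX XX XX XX XX XX XX XX XX — and concatenate.

oXXXXXXXXXXXXXXXXXXXXXXXXXXXXXXX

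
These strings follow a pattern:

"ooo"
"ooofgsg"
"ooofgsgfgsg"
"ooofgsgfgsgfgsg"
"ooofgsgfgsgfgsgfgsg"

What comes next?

The strings grow by a fixed suffix fgsg each time.
So the next term is ooofgsgfgsgfgsgfgsg·fgsg.

ooofgsgfgsgfgsgfgsgfgsg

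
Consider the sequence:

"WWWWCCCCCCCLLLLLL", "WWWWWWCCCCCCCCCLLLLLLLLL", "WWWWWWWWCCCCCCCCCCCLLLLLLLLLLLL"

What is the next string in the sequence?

Each string has the form W^{2n} C^{2n+3} L^{3n}, where the shown terms are n = 2, 3, 4.
Setting n = 5 gives 10, 13, 15 characters in each block.

WWWWWWWWWWCCCCCCCCCCCCCLLLLLLLLLLLLLLL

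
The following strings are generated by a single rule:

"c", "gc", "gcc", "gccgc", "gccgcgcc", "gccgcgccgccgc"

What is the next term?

From term 3 onward, concatenate the last term with the second-to-last: gc·c = gcc, gcc·gc = gccgc, …
So term 7 is gccgcgccgccgc·gccgcgcc.

gccgcgccgccgcgccgcgcc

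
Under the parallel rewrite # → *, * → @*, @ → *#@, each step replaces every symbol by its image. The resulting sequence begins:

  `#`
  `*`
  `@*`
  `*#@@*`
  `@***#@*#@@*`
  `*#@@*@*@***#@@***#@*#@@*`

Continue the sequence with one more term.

@***#@*#@@**#@@**#@@*@*@***#@*#@@*@*@***#@@***#@*#@@*

Replace each of the 24 characters of *#@@*@*@***#@@***#@*#@@* in place — @* * *#@ *#@ @* *#@ @* *#@ @* @* @* * *#@ *#@ @* @* @* * *#@ @* * *#@ *#@ @* — and concatenate.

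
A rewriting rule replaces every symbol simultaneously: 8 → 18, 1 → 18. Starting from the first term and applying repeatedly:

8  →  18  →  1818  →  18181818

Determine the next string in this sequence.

1818181818181818

Apply φ to 18181818 symbol by symbol: 1→18, 8→18, 1→18, 8→18, 1→18, 8→18, 1→18, 8→18; joined: 18 18 18 18 18 18 18 18.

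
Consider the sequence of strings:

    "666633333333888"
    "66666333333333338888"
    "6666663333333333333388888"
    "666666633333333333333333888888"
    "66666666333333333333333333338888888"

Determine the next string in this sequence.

6666666663333333333333333333333388888888

Term n consists of n+1 6's, followed by 3n-1 3's, followed by n 8's, where the shown terms are n = 3, 4, 5, 6, 7.
Setting n = 8 gives 9, 23, 8 characters in each block.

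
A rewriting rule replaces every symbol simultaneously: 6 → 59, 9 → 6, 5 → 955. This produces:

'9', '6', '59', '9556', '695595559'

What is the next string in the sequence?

Rewriting each symbol of 695595559: 6→59, 9→6, 5→955, 5→955, 9→6, 5→955, 5→955, 5→955, 9→6, which concatenates to 59 6 955 955 6 955 955 955 6.

59695595569559559556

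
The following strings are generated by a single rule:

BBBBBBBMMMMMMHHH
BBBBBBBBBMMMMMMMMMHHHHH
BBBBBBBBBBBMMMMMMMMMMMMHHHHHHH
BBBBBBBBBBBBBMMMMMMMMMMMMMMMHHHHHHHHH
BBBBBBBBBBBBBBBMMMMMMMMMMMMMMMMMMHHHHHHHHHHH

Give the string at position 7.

BBBBBBBBBBBBBBBBBBBMMMMMMMMMMMMMMMMMMMMMMMMHHHHHHHHHHHHHHH

Each string has the form B^{2n+3} M^{3n} H^{2n-1}, where the shown terms are n = 2, 3, 4, 5, 6.
At n = 8 the blocks have lengths 19, 24, 15.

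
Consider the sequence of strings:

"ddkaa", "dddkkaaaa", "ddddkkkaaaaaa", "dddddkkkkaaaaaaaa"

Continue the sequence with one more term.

Term n consists of n+1 d's, followed by n k's, followed by 2n a's (n = 1, 2, …).
For the next term, n = 5, so the run lengths are 6, 5, 10.

ddddddkkkkkaaaaaaaaaa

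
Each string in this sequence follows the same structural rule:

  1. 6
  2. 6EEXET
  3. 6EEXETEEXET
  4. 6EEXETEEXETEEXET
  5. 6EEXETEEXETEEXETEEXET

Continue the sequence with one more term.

Each term is the previous one with EEXET appended.
Applying this once more to 6EEXETEEXETEEXETEEXET:

6EEXETEEXETEEXETEEXETEEXET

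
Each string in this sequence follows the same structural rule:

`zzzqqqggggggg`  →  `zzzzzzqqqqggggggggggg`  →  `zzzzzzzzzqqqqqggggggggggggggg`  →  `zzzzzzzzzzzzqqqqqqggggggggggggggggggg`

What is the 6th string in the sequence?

Each string has the form z^{3n} q^{n+2} g^{4n+3} (n = 1, 2, …).
At n = 6 the blocks have lengths 18, 8, 27.

zzzzzzzzzzzzzzzzzzqqqqqqqqggggggggggggggggggggggggggg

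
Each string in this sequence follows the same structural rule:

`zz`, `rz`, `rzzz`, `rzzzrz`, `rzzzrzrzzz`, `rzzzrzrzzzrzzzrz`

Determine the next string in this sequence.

rzzzrzrzzzrzzzrzrzzzrzrzzz

Each term (from the third on) is the previous term followed by the one before it: term 3 = rz·zz = rzzz.
The next term joins rzzzrzrzzzrzzzrz and rzzzrzrzzz.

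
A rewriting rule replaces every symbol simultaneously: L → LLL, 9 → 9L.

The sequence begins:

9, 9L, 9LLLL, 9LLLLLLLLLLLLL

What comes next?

9LLLLLLLLLLLLLLLLLLLLLLLLLLLLLLLLLLLLLLLL

Applying the rule to each of the 14 symbols of 9LLLLLLLLLLLLL gives the pieces 9L LLL LLL LLL LLL LLL LLL LLL LLL LLL LLL LLL LLL LLL, which concatenate to the answer.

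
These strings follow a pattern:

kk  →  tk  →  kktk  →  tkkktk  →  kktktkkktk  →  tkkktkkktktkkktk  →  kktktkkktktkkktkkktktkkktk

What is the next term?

From term 3 onward, concatenate the second-to-last term with the last: kk·tk = kktk, tk·kktk = tkkktk, …
So term 8 is tkkktkkktktkkktk·kktktkkktktkkktkkktktkkktk.

tkkktkkktktkkktkkktktkkktktkkktkkktktkkktk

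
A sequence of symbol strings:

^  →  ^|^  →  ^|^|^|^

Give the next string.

s(k+1) = s(k)·|·s(k) — each term doubles the last with '|' between the halves.
So the next term is two copies of ^|^|^|^ with '|' between the halves.

^|^|^|^|^|^|^|^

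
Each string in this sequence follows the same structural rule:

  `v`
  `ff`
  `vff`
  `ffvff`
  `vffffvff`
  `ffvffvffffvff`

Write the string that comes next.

vffffvffffvffvffffvff

From term 3 onward, concatenate the second-to-last term with the last: v·ff = vff, ff·vff = ffvff, …
So term 7 is vffffvff·ffvffvffffvff.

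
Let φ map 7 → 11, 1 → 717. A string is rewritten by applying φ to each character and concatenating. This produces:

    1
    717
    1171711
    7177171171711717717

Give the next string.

Rewriting the 19 symbols of 7177171171711717717 one by one yields 11 717 11 11 717 11 717 717 11 717 11 717 717 11 717 11 11 717 11; concatenated:

11717111171711717717117171171771711717111171711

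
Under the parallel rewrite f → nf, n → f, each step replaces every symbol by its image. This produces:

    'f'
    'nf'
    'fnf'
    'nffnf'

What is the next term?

Apply φ to nffnf symbol by symbol: n→f, f→nf, f→nf, n→f, f→nf; joined: f nf nf f nf.

fnfnffnf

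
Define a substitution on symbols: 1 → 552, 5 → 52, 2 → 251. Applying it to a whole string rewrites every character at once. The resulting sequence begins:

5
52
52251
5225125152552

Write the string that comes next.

522512515255225152552522515252251

Replace each of the 13 characters of 5225125152552 in place — 52 251 251 52 552 251 52 552 52 251 52 52 251 — and concatenate.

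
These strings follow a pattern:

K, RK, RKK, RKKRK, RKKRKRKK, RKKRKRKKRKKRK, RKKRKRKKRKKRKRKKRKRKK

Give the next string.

RKKRKRKKRKKRKRKKRKRKKRKKRKRKKRKKRK

Each term (from the third on) is the previous term followed by the one before it: term 3 = RK·K = RKK.
So term 8 is RKKRKRKKRKKRKRKKRKRKK·RKKRKRKKRKKRK.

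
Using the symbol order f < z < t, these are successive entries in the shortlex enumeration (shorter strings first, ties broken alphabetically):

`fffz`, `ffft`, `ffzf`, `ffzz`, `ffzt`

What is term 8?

fftt

Stepping forward 3 times from ffzt: ffzt → fftf → fftz, then the target.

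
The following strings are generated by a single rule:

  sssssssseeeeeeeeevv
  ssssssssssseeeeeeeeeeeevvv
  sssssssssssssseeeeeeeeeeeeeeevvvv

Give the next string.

ssssssssssssssssseeeeeeeeeeeeeeeeeevvvvv

The n-th term is 3n+2 s's then 3n+3 e's then n v's, where the shown terms are n = 2, 3, 4.
Setting n = 5 gives 17, 18, 5 characters in each block.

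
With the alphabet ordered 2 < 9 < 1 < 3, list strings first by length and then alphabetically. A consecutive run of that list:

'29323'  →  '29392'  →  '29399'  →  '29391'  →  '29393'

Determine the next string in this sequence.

29312

Treat 29393 as a base-4 numeral over the given alphabet and add one, carrying through any trailing 3's.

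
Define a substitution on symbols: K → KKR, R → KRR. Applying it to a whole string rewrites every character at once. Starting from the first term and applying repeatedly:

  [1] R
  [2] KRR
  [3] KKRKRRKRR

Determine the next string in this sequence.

Expanding KKRKRRKRR: K→KKR, K→KKR, R→KRR, K→KKR, R→KRR, R→KRR, K→KKR, R→KRR, R→KRR. Concatenated: KKR KKR KRR KKR KRR KRR KKR KRR KRR.

KKRKKRKRRKKRKRRKRRKKRKRRKRR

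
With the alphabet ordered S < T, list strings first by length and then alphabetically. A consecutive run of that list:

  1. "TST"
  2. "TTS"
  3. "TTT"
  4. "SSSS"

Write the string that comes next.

The successor of SSSS increments the rightmost position that isn't already T and resets every position after it to S.

SSST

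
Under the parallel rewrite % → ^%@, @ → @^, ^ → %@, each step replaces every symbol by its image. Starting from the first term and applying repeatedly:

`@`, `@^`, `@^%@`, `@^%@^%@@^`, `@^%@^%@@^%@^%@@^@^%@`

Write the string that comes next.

Applying the rule to each of the 20 symbols of @^%@^%@@^%@^%@@^@^%@ gives the pieces @^ %@ ^%@ @^ %@ ^%@ @^ @^ %@ ^%@ @^ %@ ^%@ @^ @^ %@ @^ %@ ^%@ @^, which concatenate to the answer.

@^%@^%@@^%@^%@@^@^%@^%@@^%@^%@@^@^%@@^%@^%@@^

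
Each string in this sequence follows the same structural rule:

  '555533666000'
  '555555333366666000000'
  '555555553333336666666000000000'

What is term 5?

The n-th term is 2n+2 5's then 2n 3's then 2n+1 6's then 3n 0's (n = 1, 2, …).
At n = 5 the blocks have lengths 12, 10, 11, 15.

555555555555333333333366666666666000000000000000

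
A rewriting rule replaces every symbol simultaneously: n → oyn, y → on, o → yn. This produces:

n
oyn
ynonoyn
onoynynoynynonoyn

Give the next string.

Applying the rule to each of the 17 symbols of onoynynoynynonoyn gives the pieces yn oyn yn on oyn on oyn yn on oyn on oyn yn oyn yn on oyn, which concatenate to the answer.

ynoynynonoynonoynynonoynonoynynoynynonoyn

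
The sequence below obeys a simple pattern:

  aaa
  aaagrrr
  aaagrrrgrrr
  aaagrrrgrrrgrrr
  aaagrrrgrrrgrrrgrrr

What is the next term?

Each term is the previous one with grrr appended.
One more step from aaagrrrgrrrgrrrgrrr gives the answer.

aaagrrrgrrrgrrrgrrrgrrr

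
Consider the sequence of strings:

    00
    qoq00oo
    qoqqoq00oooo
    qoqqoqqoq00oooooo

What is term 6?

Each term wraps the previous one in qoq on the left and oo on the right.
From qoqqoqqoq00oooooo, 2 further steps: qoqqoqqoq00oooooo → qoqqoqqoqqoq00oooooooo → (answer).

qoqqoqqoqqoqqoq00oooooooooo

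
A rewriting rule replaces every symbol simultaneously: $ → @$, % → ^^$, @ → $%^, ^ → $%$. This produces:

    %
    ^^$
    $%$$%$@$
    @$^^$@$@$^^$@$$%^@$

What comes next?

Applying the rule to each of the 19 symbols of @$^^$@$@$^^$@$$%^@$ gives the pieces $%^ @$ $%$ $%$ @$ $%^ @$ $%^ @$ $%$ $%$ @$ $%^ @$ @$ ^^$ $%$ $%^ @$, which concatenate to the answer.

$%^@$$%$$%$@$$%^@$$%^@$$%$$%$@$$%^@$@$^^$$%$$%^@$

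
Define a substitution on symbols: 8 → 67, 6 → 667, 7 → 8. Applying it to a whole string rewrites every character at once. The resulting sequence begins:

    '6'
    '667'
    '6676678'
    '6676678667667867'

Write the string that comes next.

667667866766786766766786676678676678

Replace each of the 16 characters of 6676678667667867 in place — 667 667 8 667 667 8 67 667 667 8 667 667 8 67 667 8 — and concatenate.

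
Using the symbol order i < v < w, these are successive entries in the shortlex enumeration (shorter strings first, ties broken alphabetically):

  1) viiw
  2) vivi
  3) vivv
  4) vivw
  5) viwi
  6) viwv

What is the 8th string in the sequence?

vvii

Advancing 2 positions from viwv through viwv → viww reaches term 8.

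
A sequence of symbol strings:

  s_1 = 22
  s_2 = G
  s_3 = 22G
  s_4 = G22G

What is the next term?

22GG22G

Each term (from the third on) is the two preceding terms concatenated in order: term 3 = 22·G = 22G.
So term 5 is 22G·G22G.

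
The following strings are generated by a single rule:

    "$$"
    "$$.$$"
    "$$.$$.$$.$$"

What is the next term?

$$.$$.$$.$$.$$.$$.$$.$$

s(k+1) = s(k)·.·s(k) — each term doubles the last with '.' between the halves.
So the next term is two copies of $$.$$.$$.$$ with '.' between the halves.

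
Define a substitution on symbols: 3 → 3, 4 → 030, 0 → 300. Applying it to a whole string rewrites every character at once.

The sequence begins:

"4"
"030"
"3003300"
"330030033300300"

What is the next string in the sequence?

φ(330030033300300) expands symbol-by-symbol to 3 3 300 300 3 300 300 3 3 3 300 300 3 300 300; joining the 15 pieces gives the next term.

3330030033003003333003003300300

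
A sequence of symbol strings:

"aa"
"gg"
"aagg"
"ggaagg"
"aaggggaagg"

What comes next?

This is a Fibonacci-style word recurrence s(k) = s(k−2)·s(k−1): e.g. aa·gg = aagg.
Continuing: ggaagg · aaggggaagg gives term 6.

ggaaggaaggggaagg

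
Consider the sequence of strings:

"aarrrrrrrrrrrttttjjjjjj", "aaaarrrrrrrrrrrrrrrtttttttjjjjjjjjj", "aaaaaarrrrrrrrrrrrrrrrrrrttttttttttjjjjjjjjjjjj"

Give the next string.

aaaaaaaarrrrrrrrrrrrrrrrrrrrrrrtttttttttttttjjjjjjjjjjjjjjj

The n-th term is 2n-2 a's then 4n+3 r's then 3n-2 t's then 3n j's, where the shown terms are n = 2, 3, 4.
At n = 5 the blocks have lengths 8, 23, 13, 15.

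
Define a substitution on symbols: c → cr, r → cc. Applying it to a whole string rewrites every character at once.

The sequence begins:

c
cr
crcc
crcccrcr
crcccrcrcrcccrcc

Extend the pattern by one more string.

crcccrcrcrcccrcccrcccrcrcrcccrcr

φ(crcccrcrcrcccrcc) expands symbol-by-symbol to cr cc cr cr cr cc cr cc cr cc cr cr cr cc cr cr; joining the 16 pieces gives the next term.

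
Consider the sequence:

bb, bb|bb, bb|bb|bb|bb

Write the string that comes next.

Every step duplicates the string with '|' between the halves.
One more doubling of bb|bb|bb|bb gives the answer.

bb|bb|bb|bb|bb|bb|bb|bb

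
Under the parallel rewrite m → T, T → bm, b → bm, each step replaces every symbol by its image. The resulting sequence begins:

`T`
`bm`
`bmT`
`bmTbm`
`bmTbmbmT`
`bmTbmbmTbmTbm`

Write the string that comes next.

bmTbmbmTbmTbmbmTbmbmT

Applying the rule to each of the 13 symbols of bmTbmbmTbmTbm gives the pieces bm T bm bm T bm T bm bm T bm bm T, which concatenate to the answer.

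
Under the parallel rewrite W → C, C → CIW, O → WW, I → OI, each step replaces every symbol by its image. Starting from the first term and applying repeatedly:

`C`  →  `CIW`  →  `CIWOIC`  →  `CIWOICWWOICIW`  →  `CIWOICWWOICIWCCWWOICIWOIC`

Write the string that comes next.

Rewriting the 25 symbols of CIWOICWWOICIWCCWWOICIWOIC one by one yields CIW OI C WW OI CIW C C WW OI CIW OI C CIW CIW C C WW OI CIW OI C WW OI CIW; concatenated:

CIWOICWWOICIWCCWWOICIWOICCIWCIWCCWWOICIWOICWWOICIW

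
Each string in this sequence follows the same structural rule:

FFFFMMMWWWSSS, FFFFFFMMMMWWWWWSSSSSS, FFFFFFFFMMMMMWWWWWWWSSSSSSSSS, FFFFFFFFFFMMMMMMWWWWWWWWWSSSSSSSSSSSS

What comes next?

FFFFFFFFFFFFMMMMMMMWWWWWWWWWWWSSSSSSSSSSSSSSS

The n-th term is 2n+2 F's then n+2 M's then 2n+1 W's then 3n S's (n = 1, 2, …).
Setting n = 5 gives 12, 7, 11, 15 characters in each block.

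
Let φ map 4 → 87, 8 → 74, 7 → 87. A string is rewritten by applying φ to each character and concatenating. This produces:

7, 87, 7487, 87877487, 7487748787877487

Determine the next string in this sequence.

87877487878774877487748787877487

Replace each of the 16 characters of 7487748787877487 in place — 87 87 74 87 87 87 74 87 74 87 74 87 87 87 74 87 — and concatenate.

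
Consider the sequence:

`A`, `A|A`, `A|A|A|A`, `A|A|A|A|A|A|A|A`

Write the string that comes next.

A|A|A|A|A|A|A|A|A|A|A|A|A|A|A|A

s(k+1) = s(k)·|·s(k) — each term doubles the last with '|' between the halves.
One more doubling of A|A|A|A|A|A|A|A gives the answer.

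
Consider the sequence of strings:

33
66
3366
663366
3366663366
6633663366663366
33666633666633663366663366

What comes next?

663366336666336633666633666633663366663366

From term 3 onward, concatenate the second-to-last term with the last: 33·66 = 3366, 66·3366 = 663366, …
So term 8 is 6633663366663366·33666633666633663366663366.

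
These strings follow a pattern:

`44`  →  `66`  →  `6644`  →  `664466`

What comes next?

6644666644

Each term (from the third on) is the previous term followed by the one before it: term 3 = 66·44 = 6644.
So term 5 is 664466·6644.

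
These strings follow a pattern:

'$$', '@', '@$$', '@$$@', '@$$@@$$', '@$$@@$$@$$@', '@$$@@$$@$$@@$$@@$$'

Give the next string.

@$$@@$$@$$@@$$@@$$@$$@@$$@$$@

Each term (from the third on) is the previous term followed by the one before it: term 3 = @·$$ = @$$.
The next term joins @$$@@$$@$$@@$$@@$$ and @$$@@$$@$$@.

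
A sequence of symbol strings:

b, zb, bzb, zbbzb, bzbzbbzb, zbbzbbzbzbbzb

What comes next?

This is a Fibonacci-style word recurrence s(k) = s(k−2)·s(k−1): e.g. b·zb = bzb.
The next term joins bzbzbbzb and zbbzbbzbzbbzb.

bzbzbbzbzbbzbbzbzbbzb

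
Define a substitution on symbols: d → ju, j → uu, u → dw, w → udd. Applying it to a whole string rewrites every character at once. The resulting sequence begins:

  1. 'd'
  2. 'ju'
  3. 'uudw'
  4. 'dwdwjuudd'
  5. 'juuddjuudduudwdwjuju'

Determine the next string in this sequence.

Rewriting the 20 symbols of juuddjuudduudwdwjuju one by one yields uu dw dw ju ju uu dw dw ju ju dw dw ju udd ju udd uu dw uu dw; concatenated:

uudwdwjujuuudwdwjujudwdwjuuddjuudduudwuudw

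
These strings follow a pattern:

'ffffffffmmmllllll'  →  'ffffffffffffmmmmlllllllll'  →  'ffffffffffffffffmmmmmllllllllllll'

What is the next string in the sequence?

Reading off run lengths: f runs 8, 12, 16; m runs 3, 4, 5; l runs 6, 9, 12 — each is linear in n, where the shown terms are n = 2, 3, 4.
Setting n = 5 gives 20, 6, 15 characters in each block.

ffffffffffffffffffffmmmmmmlllllllllllllll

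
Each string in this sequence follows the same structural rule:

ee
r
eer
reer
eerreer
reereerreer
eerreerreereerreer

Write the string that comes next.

reereerreereerreerreereerreer

Each term (from the third on) is the two preceding terms concatenated in order: term 3 = ee·r = eer.
The next term joins reereerreer and eerreerreereerreer.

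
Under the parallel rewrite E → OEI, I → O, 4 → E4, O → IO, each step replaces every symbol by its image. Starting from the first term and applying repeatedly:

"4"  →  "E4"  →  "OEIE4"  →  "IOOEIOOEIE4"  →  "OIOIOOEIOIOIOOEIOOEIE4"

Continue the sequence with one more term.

Applying the rule to each of the 22 symbols of OIOIOOEIOIOIOOEIOOEIE4 gives the pieces IO O IO O IO IO OEI O IO O IO O IO IO OEI O IO IO OEI O OEI E4, which concatenate to the answer.

IOOIOOIOIOOEIOIOOIOOIOIOOEIOIOIOOEIOOEIE4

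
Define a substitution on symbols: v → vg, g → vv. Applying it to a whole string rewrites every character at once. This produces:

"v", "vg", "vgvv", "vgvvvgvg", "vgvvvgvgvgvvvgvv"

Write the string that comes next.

vgvvvgvgvgvvvgvvvgvvvgvgvgvvvgvg

Applying the rule to each of the 16 symbols of vgvvvgvgvgvvvgvv gives the pieces vg vv vg vg vg vv vg vv vg vv vg vg vg vv vg vg, which concatenate to the answer.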